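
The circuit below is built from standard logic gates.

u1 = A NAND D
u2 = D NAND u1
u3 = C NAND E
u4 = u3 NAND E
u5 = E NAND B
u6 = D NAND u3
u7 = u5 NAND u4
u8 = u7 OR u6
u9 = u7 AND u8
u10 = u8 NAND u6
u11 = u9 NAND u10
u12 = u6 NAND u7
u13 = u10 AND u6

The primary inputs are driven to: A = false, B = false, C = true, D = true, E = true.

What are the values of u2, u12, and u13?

u2 = false  u12 = true  u13 = false

u1 = A NAND D = false NAND true = true
u2 = D NAND u1 = true NAND true = false
u3 = C NAND E = true NAND true = false
u4 = u3 NAND E = false NAND true = true
u5 = E NAND B = true NAND false = true
u6 = D NAND u3 = true NAND false = true
u7 = u5 NAND u4 = true NAND true = false
u8 = u7 OR u6 = false OR true = true
u10 = u8 NAND u6 = true NAND true = false
u12 = u6 NAND u7 = true NAND false = true
u13 = u10 AND u6 = false AND true = false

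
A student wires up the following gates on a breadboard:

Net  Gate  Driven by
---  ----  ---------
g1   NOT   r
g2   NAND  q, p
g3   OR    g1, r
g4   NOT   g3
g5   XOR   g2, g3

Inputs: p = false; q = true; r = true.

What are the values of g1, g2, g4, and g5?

g1 = NOT r = NOT true = false
g2 = q NAND p = true NAND false = true
g3 = g1 OR r = false OR true = true
g4 = NOT g3 = NOT true = false
g5 = g2 XOR g3 = true XOR true = false

g1 = false, g2 = true, g4 = false, g5 = false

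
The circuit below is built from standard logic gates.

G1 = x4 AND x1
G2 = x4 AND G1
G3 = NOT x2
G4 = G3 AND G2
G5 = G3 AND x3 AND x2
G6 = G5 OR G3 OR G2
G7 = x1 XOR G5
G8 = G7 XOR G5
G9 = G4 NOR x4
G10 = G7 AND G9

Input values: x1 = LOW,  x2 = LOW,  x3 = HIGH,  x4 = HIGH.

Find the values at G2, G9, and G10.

G1 = x4 AND x1 = HIGH AND LOW = LOW
G2 = x4 AND G1 = HIGH AND LOW = LOW
G3 = NOT x2 = NOT LOW = HIGH
G4 = G3 AND G2 = HIGH AND LOW = LOW
G5 = G3 AND x3 AND x2 = HIGH AND HIGH AND LOW = LOW
G7 = x1 XOR G5 = LOW XOR LOW = LOW
G9 = G4 NOR x4 = LOW NOR HIGH = LOW
G10 = G7 AND G9 = LOW AND LOW = LOW

G2 = LOW  G9 = LOW  G10 = LOW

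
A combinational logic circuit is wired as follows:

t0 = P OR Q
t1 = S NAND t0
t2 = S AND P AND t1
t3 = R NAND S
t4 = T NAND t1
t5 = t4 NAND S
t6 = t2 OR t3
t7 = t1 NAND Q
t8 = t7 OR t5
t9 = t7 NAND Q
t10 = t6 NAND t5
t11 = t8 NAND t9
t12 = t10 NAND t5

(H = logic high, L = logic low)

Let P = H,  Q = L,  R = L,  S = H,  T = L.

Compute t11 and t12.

t0 = P OR Q = H OR L = H
t1 = S NAND t0 = H NAND H = L
t2 = S AND P AND t1 = H AND H AND L = L
t3 = R NAND S = L NAND H = H
t4 = T NAND t1 = L NAND L = H
t5 = t4 NAND S = H NAND H = L
t6 = t2 OR t3 = L OR H = H
t7 = t1 NAND Q = L NAND L = H
t8 = t7 OR t5 = H OR L = H
t9 = t7 NAND Q = H NAND L = H
t10 = t6 NAND t5 = H NAND L = H
t11 = t8 NAND t9 = H NAND H = L
t12 = t10 NAND t5 = H NAND L = H

t11 = L, t12 = H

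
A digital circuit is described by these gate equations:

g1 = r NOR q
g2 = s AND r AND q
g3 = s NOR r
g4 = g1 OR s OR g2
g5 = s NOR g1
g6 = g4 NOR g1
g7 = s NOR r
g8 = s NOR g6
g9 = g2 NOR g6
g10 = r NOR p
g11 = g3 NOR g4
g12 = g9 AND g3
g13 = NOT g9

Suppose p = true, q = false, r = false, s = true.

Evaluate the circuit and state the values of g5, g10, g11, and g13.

g1 = r NOR q = false NOR false = true
g2 = s AND r AND q = true AND false AND false = false
g3 = s NOR r = true NOR false = false
g4 = g1 OR s OR g2 = true OR true OR false = true
g5 = s NOR g1 = true NOR true = false
g6 = g4 NOR g1 = true NOR true = false
g9 = g2 NOR g6 = false NOR false = true
g10 = r NOR p = false NOR true = false
g11 = g3 NOR g4 = false NOR true = false
g13 = NOT g9 = NOT true = false

g5 = false, g10 = false, g11 = false, g13 = false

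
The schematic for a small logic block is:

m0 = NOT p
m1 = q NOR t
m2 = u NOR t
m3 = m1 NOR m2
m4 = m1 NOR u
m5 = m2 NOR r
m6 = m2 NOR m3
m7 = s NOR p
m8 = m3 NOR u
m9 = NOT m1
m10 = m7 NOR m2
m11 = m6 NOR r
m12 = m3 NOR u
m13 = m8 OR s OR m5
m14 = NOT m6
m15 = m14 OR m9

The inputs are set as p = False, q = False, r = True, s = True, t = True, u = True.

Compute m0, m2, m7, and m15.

m0 = NOT p = NOT False = True
m1 = q NOR t = False NOR True = False
m2 = u NOR t = True NOR True = False
m3 = m1 NOR m2 = False NOR False = True
m6 = m2 NOR m3 = False NOR True = False
m7 = s NOR p = True NOR False = False
m9 = NOT m1 = NOT False = True
m14 = NOT m6 = NOT False = True
m15 = m14 OR m9 = True OR True = True

m0 = True  m2 = False  m7 = False  m15 = True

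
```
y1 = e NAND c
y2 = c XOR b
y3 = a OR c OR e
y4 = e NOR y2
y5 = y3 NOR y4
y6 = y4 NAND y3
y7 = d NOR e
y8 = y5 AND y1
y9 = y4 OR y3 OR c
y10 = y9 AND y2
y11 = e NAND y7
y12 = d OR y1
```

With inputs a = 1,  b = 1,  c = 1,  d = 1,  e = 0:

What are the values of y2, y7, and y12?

y1 = e NAND c = 0 NAND 1 = 1
y2 = c XOR b = 1 XOR 1 = 0
y7 = d NOR e = 1 NOR 0 = 0
y12 = d OR y1 = 1 OR 1 = 1

y2 = 0; y7 = 0; y12 = 1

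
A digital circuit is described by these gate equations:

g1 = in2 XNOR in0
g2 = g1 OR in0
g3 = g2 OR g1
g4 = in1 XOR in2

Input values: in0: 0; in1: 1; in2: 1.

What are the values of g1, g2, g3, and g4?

g1 = in2 XNOR in0 = 1 XNOR 0 = 0
g2 = g1 OR in0 = 0 OR 0 = 0
g3 = g2 OR g1 = 0 OR 0 = 0
g4 = in1 XOR in2 = 1 XOR 1 = 0

g1 = 0, g2 = 0, g3 = 0, g4 = 0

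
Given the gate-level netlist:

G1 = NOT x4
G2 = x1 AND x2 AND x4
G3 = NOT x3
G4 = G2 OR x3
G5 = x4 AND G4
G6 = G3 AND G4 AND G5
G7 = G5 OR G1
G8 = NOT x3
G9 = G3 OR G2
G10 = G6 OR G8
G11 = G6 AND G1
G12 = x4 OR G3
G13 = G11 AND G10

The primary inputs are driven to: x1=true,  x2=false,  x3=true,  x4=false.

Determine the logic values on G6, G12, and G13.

G6 = false  G12 = false  G13 = false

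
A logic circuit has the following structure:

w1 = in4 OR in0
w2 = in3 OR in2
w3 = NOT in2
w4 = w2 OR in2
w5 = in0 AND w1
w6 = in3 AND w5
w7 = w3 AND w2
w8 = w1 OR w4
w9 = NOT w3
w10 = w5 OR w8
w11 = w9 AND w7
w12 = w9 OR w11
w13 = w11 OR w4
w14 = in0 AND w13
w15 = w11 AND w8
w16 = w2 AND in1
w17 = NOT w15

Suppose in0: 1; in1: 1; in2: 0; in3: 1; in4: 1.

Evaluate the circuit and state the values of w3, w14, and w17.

w1 = in4 OR in0 = 1 OR 1 = 1
w2 = in3 OR in2 = 1 OR 0 = 1
w3 = NOT in2 = NOT 0 = 1
w4 = w2 OR in2 = 1 OR 0 = 1
w7 = w3 AND w2 = 1 AND 1 = 1
w8 = w1 OR w4 = 1 OR 1 = 1
w9 = NOT w3 = NOT 1 = 0
w11 = w9 AND w7 = 0 AND 1 = 0
w13 = w11 OR w4 = 0 OR 1 = 1
w14 = in0 AND w13 = 1 AND 1 = 1
w15 = w11 AND w8 = 0 AND 1 = 0
w17 = NOT w15 = NOT 0 = 1

w3 = 1, w14 = 1, w17 = 1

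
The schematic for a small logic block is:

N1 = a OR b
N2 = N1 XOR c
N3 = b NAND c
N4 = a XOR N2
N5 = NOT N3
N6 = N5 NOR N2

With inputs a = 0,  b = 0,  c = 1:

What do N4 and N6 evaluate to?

N1 = a OR b = 0 OR 0 = 0
N2 = N1 XOR c = 0 XOR 1 = 1
N3 = b NAND c = 0 NAND 1 = 1
N4 = a XOR N2 = 0 XOR 1 = 1
N5 = NOT N3 = NOT 1 = 0
N6 = N5 NOR N2 = 0 NOR 1 = 0

N4 = 1; N6 = 0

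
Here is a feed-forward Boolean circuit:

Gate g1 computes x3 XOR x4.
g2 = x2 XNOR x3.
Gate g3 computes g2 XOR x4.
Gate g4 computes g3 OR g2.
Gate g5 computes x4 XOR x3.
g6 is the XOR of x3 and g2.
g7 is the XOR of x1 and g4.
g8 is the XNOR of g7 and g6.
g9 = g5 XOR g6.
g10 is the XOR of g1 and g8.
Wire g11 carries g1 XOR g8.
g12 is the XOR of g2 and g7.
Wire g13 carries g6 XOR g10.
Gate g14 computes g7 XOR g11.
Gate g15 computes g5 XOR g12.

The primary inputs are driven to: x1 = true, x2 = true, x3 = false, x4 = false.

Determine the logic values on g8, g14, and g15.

g8 = false, g14 = true, g15 = true

g1 = x3 XOR x4 = false XOR false = false
g2 = x2 XNOR x3 = true XNOR false = false
g3 = g2 XOR x4 = false XOR false = false
g4 = g3 OR g2 = false OR false = false
g5 = x4 XOR x3 = false XOR false = false
g6 = x3 XOR g2 = false XOR false = false
g7 = x1 XOR g4 = true XOR false = true
g8 = g7 XNOR g6 = true XNOR false = false
g11 = g1 XOR g8 = false XOR false = false
g12 = g2 XOR g7 = false XOR true = true
g14 = g7 XOR g11 = true XOR false = true
g15 = g5 XOR g12 = false XOR true = true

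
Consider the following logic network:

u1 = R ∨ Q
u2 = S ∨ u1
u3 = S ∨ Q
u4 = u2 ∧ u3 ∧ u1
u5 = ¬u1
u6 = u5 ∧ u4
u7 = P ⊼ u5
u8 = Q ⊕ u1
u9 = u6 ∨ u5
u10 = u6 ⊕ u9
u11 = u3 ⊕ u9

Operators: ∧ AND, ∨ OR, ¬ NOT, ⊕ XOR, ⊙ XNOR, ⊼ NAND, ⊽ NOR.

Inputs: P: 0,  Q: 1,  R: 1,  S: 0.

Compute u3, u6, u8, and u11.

u3 = 1, u6 = 0, u8 = 0, u11 = 1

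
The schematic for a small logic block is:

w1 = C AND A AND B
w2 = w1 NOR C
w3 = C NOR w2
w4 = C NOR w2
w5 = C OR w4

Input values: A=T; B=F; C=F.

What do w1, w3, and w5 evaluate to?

w1 = F, w3 = F, w5 = F

w1 = C AND A AND B = F AND T AND F = F
w2 = w1 NOR C = F NOR F = T
w3 = C NOR w2 = F NOR T = F
w4 = C NOR w2 = F NOR T = F
w5 = C OR w4 = F OR F = F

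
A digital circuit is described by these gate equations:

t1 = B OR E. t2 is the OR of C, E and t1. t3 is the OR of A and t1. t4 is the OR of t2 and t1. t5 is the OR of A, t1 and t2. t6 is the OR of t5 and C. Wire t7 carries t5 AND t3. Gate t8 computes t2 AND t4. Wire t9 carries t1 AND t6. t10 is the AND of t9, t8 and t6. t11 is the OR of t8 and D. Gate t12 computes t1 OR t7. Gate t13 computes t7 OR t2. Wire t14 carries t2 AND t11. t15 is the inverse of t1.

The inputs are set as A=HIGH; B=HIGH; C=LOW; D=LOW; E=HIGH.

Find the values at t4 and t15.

t4 = HIGH, t15 = LOW

t1 = B OR E = HIGH OR HIGH = HIGH
t2 = C OR E OR t1 = LOW OR HIGH OR HIGH = HIGH
t4 = t2 OR t1 = HIGH OR HIGH = HIGH
t15 = NOT t1 = NOT HIGH = LOW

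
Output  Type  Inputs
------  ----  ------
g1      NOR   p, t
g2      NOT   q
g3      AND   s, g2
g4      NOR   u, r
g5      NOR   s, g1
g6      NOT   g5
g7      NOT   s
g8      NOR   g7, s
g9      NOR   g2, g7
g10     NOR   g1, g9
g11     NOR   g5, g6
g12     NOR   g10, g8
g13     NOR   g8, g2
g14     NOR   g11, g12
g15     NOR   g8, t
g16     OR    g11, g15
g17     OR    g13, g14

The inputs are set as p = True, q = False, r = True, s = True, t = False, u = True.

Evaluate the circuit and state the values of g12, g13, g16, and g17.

g1 = p NOR t = True NOR False = False
g2 = NOT q = NOT False = True
g5 = s NOR g1 = True NOR False = False
g6 = NOT g5 = NOT False = True
g7 = NOT s = NOT True = False
g8 = g7 NOR s = False NOR True = False
g9 = g2 NOR g7 = True NOR False = False
g10 = g1 NOR g9 = False NOR False = True
g11 = g5 NOR g6 = False NOR True = False
g12 = g10 NOR g8 = True NOR False = False
g13 = g8 NOR g2 = False NOR True = False
g14 = g11 NOR g12 = False NOR False = True
g15 = g8 NOR t = False NOR False = True
g16 = g11 OR g15 = False OR True = True
g17 = g13 OR g14 = False OR True = True

g12 = False  g13 = False  g16 = True  g17 = True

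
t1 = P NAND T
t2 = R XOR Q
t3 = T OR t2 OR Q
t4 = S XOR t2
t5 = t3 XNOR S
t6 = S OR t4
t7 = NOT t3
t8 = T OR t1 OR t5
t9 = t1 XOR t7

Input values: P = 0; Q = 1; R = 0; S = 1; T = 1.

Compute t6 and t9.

t1 = P NAND T = 0 NAND 1 = 1
t2 = R XOR Q = 0 XOR 1 = 1
t3 = T OR t2 OR Q = 1 OR 1 OR 1 = 1
t4 = S XOR t2 = 1 XOR 1 = 0
t6 = S OR t4 = 1 OR 0 = 1
t7 = NOT t3 = NOT 1 = 0
t9 = t1 XOR t7 = 1 XOR 0 = 1

t6 = 1; t9 = 1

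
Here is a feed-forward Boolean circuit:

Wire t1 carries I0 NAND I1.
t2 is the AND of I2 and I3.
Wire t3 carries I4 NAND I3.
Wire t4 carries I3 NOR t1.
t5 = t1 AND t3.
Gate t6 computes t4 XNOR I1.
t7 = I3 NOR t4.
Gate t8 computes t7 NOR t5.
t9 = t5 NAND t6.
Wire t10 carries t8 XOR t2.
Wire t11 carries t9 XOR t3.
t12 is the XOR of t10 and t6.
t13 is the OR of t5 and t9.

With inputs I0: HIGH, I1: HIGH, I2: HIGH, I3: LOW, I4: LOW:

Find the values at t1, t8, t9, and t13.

t1 = LOW; t8 = HIGH; t9 = HIGH; t13 = HIGH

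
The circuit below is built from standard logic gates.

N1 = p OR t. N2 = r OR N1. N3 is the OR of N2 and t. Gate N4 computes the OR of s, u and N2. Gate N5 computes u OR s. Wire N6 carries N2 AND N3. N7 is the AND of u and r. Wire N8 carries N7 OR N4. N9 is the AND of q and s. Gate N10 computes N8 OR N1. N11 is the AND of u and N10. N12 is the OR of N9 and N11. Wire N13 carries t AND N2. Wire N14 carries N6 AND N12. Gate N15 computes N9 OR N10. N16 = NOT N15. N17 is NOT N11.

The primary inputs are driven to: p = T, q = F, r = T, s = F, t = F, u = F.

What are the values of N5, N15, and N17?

N1 = p OR t = T OR F = T
N2 = r OR N1 = T OR T = T
N4 = s OR u OR N2 = F OR F OR T = T
N5 = u OR s = F OR F = F
N7 = u AND r = F AND T = F
N8 = N7 OR N4 = F OR T = T
N9 = q AND s = F AND F = F
N10 = N8 OR N1 = T OR T = T
N11 = u AND N10 = F AND T = F
N15 = N9 OR N10 = F OR T = T
N17 = NOT N11 = NOT F = T

N5 = F, N15 = T, N17 = T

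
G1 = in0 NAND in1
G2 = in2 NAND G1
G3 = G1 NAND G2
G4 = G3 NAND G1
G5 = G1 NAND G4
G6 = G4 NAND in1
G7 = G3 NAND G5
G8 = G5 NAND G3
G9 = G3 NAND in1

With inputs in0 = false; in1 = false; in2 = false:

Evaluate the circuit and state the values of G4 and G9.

G1 = in0 NAND in1 = false NAND false = true
G2 = in2 NAND G1 = false NAND true = true
G3 = G1 NAND G2 = true NAND true = false
G4 = G3 NAND G1 = false NAND true = true
G9 = G3 NAND in1 = false NAND false = true

G4 = true  G9 = true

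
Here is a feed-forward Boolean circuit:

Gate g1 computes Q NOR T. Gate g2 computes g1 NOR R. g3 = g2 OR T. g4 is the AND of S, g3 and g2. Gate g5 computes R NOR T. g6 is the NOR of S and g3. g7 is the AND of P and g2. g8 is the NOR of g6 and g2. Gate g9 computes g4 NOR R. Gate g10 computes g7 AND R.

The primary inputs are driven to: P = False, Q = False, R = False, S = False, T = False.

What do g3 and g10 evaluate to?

g1 = Q NOR T = False NOR False = True
g2 = g1 NOR R = True NOR False = False
g3 = g2 OR T = False OR False = False
g7 = P AND g2 = False AND False = False
g10 = g7 AND R = False AND False = False

g3 = False; g10 = False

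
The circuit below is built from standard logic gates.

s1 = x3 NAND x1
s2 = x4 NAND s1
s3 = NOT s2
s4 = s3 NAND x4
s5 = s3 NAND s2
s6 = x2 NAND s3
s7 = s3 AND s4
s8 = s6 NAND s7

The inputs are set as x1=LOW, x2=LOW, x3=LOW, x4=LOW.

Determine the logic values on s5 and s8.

s5 = HIGH  s8 = HIGH

s1 = x3 NAND x1 = LOW NAND LOW = HIGH
s2 = x4 NAND s1 = LOW NAND HIGH = HIGH
s3 = NOT s2 = NOT HIGH = LOW
s4 = s3 NAND x4 = LOW NAND LOW = HIGH
s5 = s3 NAND s2 = LOW NAND HIGH = HIGH
s6 = x2 NAND s3 = LOW NAND LOW = HIGH
s7 = s3 AND s4 = LOW AND HIGH = LOW
s8 = s6 NAND s7 = HIGH NAND LOW = HIGH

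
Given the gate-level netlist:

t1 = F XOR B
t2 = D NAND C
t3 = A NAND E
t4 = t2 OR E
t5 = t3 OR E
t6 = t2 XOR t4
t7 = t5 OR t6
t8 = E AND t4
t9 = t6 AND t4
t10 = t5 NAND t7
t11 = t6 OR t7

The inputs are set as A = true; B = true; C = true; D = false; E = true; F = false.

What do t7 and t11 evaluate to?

t2 = D NAND C = false NAND true = true
t3 = A NAND E = true NAND true = false
t4 = t2 OR E = true OR true = true
t5 = t3 OR E = false OR true = true
t6 = t2 XOR t4 = true XOR true = false
t7 = t5 OR t6 = true OR false = true
t11 = t6 OR t7 = false OR true = true

t7 = true; t11 = true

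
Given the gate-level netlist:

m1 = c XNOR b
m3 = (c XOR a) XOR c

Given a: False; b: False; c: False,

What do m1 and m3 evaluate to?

m1 = True  m3 = False

m1 = False XNOR False = True
m3 = (False XOR False) XOR False = False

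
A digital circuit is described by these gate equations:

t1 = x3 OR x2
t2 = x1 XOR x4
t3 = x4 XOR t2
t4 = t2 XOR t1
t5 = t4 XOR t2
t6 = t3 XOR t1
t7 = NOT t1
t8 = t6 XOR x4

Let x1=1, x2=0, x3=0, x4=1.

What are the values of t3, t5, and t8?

t1 = x3 OR x2 = 0 OR 0 = 0
t2 = x1 XOR x4 = 1 XOR 1 = 0
t3 = x4 XOR t2 = 1 XOR 0 = 1
t4 = t2 XOR t1 = 0 XOR 0 = 0
t5 = t4 XOR t2 = 0 XOR 0 = 0
t6 = t3 XOR t1 = 1 XOR 0 = 1
t8 = t6 XOR x4 = 1 XOR 1 = 0

t3 = 1, t5 = 0, t8 = 0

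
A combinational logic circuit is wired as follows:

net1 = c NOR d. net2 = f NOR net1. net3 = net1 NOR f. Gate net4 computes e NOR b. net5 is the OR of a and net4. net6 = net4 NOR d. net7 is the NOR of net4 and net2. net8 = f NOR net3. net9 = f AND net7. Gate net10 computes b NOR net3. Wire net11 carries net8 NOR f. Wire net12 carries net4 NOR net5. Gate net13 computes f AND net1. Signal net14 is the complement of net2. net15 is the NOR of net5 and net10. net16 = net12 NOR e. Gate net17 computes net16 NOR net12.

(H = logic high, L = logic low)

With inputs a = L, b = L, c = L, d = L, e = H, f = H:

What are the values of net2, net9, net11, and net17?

net1 = c NOR d = L NOR L = H
net2 = f NOR net1 = H NOR H = L
net3 = net1 NOR f = H NOR H = L
net4 = e NOR b = H NOR L = L
net5 = a OR net4 = L OR L = L
net7 = net4 NOR net2 = L NOR L = H
net8 = f NOR net3 = H NOR L = L
net9 = f AND net7 = H AND H = H
net11 = net8 NOR f = L NOR H = L
net12 = net4 NOR net5 = L NOR L = H
net16 = net12 NOR e = H NOR H = L
net17 = net16 NOR net12 = L NOR H = L

net2 = L  net9 = H  net11 = L  net17 = L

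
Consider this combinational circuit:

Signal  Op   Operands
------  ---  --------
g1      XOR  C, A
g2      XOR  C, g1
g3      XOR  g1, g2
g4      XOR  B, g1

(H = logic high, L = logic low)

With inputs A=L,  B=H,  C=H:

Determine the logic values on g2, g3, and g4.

g2 = L; g3 = H; g4 = L

g1 = C XOR A = H XOR L = H
g2 = C XOR g1 = H XOR H = L
g3 = g1 XOR g2 = H XOR L = H
g4 = B XOR g1 = H XOR H = L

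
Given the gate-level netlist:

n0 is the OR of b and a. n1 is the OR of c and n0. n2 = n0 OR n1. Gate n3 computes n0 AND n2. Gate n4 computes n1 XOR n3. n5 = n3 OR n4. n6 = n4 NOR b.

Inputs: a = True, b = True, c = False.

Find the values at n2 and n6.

n2 = True  n6 = False

n0 = b OR a = True OR True = True
n1 = c OR n0 = False OR True = True
n2 = n0 OR n1 = True OR True = True
n3 = n0 AND n2 = True AND True = True
n4 = n1 XOR n3 = True XOR True = False
n6 = n4 NOR b = False NOR True = False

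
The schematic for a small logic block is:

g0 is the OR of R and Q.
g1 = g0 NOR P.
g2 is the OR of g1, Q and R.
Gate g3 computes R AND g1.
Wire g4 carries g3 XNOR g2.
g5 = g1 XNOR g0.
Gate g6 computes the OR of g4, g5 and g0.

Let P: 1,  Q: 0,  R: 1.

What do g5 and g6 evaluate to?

g0 = R OR Q = 1 OR 0 = 1
g1 = g0 NOR P = 1 NOR 1 = 0
g2 = g1 OR Q OR R = 0 OR 0 OR 1 = 1
g3 = R AND g1 = 1 AND 0 = 0
g4 = g3 XNOR g2 = 0 XNOR 1 = 0
g5 = g1 XNOR g0 = 0 XNOR 1 = 0
g6 = g4 OR g5 OR g0 = 0 OR 0 OR 1 = 1

g5 = 0; g6 = 1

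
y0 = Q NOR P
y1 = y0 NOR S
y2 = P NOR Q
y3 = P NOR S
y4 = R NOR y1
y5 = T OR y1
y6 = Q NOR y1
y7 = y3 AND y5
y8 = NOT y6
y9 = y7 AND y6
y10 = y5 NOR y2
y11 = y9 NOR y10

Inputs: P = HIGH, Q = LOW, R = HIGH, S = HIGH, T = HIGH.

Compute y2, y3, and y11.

y0 = Q NOR P = LOW NOR HIGH = LOW
y1 = y0 NOR S = LOW NOR HIGH = LOW
y2 = P NOR Q = HIGH NOR LOW = LOW
y3 = P NOR S = HIGH NOR HIGH = LOW
y5 = T OR y1 = HIGH OR LOW = HIGH
y6 = Q NOR y1 = LOW NOR LOW = HIGH
y7 = y3 AND y5 = LOW AND HIGH = LOW
y9 = y7 AND y6 = LOW AND HIGH = LOW
y10 = y5 NOR y2 = HIGH NOR LOW = LOW
y11 = y9 NOR y10 = LOW NOR LOW = HIGH

y2 = LOW, y3 = LOW, y11 = HIGH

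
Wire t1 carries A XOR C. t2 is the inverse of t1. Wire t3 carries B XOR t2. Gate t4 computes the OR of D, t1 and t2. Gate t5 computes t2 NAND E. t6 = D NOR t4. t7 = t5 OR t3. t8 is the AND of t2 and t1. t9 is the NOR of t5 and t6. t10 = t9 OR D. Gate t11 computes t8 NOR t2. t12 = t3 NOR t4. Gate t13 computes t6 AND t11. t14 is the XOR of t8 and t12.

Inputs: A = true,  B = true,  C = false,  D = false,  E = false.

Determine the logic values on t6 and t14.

t1 = A XOR C = true XOR false = true
t2 = NOT t1 = NOT true = false
t3 = B XOR t2 = true XOR false = true
t4 = D OR t1 OR t2 = false OR true OR false = true
t6 = D NOR t4 = false NOR true = false
t8 = t2 AND t1 = false AND true = false
t12 = t3 NOR t4 = true NOR true = false
t14 = t8 XOR t12 = false XOR false = false

t6 = false, t14 = false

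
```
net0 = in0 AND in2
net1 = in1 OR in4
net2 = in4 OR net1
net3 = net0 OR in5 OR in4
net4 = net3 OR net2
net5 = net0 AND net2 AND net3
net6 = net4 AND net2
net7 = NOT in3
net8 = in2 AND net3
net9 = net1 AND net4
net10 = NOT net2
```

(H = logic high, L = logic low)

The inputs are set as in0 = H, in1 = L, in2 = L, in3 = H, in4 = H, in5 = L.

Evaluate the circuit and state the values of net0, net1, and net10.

net0 = L, net1 = H, net10 = L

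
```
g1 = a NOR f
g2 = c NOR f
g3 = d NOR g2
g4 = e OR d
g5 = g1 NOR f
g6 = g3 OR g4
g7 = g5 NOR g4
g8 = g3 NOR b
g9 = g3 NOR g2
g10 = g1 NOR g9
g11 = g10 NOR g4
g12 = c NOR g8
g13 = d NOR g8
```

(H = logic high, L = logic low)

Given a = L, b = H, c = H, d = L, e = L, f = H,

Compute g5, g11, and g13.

g5 = L  g11 = L  g13 = H

g1 = a NOR f = L NOR H = L
g2 = c NOR f = H NOR H = L
g3 = d NOR g2 = L NOR L = H
g4 = e OR d = L OR L = L
g5 = g1 NOR f = L NOR H = L
g8 = g3 NOR b = H NOR H = L
g9 = g3 NOR g2 = H NOR L = L
g10 = g1 NOR g9 = L NOR L = H
g11 = g10 NOR g4 = H NOR L = L
g13 = d NOR g8 = L NOR L = H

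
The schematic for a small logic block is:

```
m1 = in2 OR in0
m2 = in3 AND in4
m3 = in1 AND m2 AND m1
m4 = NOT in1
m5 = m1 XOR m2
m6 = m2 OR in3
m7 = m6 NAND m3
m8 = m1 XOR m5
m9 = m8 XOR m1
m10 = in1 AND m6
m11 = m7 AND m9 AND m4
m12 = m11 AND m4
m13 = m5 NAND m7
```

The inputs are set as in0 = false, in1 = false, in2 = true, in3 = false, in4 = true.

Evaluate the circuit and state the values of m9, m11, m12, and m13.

m9 = true, m11 = true, m12 = true, m13 = false

m1 = in2 OR in0 = true OR false = true
m2 = in3 AND in4 = false AND true = false
m3 = in1 AND m2 AND m1 = false AND false AND true = false
m4 = NOT in1 = NOT false = true
m5 = m1 XOR m2 = true XOR false = true
m6 = m2 OR in3 = false OR false = false
m7 = m6 NAND m3 = false NAND false = true
m8 = m1 XOR m5 = true XOR true = false
m9 = m8 XOR m1 = false XOR true = true
m11 = m7 AND m9 AND m4 = true AND true AND true = true
m12 = m11 AND m4 = true AND true = true
m13 = m5 NAND m7 = true NAND true = false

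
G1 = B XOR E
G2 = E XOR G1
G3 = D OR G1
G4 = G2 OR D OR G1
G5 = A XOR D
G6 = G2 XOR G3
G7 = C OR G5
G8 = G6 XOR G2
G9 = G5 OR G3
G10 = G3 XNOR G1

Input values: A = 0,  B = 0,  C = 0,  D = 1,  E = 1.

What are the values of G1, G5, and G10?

G1 = 1; G5 = 1; G10 = 1

G1 = B XOR E = 0 XOR 1 = 1
G3 = D OR G1 = 1 OR 1 = 1
G5 = A XOR D = 0 XOR 1 = 1
G10 = G3 XNOR G1 = 1 XNOR 1 = 1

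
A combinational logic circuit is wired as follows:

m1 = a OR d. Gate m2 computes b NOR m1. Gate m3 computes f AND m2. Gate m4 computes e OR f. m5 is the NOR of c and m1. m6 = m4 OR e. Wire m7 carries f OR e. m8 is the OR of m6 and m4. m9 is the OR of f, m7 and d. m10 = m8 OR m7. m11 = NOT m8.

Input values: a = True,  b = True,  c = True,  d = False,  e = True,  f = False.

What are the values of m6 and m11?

m4 = e OR f = True OR False = True
m6 = m4 OR e = True OR True = True
m8 = m6 OR m4 = True OR True = True
m11 = NOT m8 = NOT True = False

m6 = True  m11 = False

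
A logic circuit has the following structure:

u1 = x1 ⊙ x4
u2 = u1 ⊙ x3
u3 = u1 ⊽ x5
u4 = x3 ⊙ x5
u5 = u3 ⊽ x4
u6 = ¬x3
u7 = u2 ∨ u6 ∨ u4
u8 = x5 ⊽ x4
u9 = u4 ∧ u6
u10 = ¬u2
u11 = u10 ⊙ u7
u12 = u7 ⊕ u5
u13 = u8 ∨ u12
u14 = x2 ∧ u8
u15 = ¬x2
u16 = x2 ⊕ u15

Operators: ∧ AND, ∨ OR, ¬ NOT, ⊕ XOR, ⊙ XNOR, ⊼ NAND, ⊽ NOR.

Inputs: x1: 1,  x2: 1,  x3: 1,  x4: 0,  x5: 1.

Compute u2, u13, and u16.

u1 = x1 XNOR x4 = 1 XNOR 0 = 0
u2 = u1 XNOR x3 = 0 XNOR 1 = 0
u3 = u1 NOR x5 = 0 NOR 1 = 0
u4 = x3 XNOR x5 = 1 XNOR 1 = 1
u5 = u3 NOR x4 = 0 NOR 0 = 1
u6 = NOT x3 = NOT 1 = 0
u7 = u2 OR u6 OR u4 = 0 OR 0 OR 1 = 1
u8 = x5 NOR x4 = 1 NOR 0 = 0
u12 = u7 XOR u5 = 1 XOR 1 = 0
u13 = u8 OR u12 = 0 OR 0 = 0
u15 = NOT x2 = NOT 1 = 0
u16 = x2 XOR u15 = 1 XOR 0 = 1

u2 = 0, u13 = 0, u16 = 1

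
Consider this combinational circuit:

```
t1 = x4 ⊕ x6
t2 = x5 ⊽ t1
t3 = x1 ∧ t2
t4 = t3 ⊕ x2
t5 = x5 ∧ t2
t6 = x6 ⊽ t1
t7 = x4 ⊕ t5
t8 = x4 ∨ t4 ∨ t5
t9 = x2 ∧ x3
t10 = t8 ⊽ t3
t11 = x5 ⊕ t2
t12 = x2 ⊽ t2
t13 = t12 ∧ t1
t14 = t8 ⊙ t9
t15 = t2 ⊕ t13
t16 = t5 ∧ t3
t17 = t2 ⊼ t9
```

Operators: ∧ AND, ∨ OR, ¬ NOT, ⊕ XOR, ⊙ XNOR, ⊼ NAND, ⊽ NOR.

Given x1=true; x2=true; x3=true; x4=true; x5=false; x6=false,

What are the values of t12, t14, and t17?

t1 = x4 XOR x6 = true XOR false = true
t2 = x5 NOR t1 = false NOR true = false
t3 = x1 AND t2 = true AND false = false
t4 = t3 XOR x2 = false XOR true = true
t5 = x5 AND t2 = false AND false = false
t8 = x4 OR t4 OR t5 = true OR true OR false = true
t9 = x2 AND x3 = true AND true = true
t12 = x2 NOR t2 = true NOR false = false
t14 = t8 XNOR t9 = true XNOR true = true
t17 = t2 NAND t9 = false NAND true = true

t12 = false, t14 = true, t17 = true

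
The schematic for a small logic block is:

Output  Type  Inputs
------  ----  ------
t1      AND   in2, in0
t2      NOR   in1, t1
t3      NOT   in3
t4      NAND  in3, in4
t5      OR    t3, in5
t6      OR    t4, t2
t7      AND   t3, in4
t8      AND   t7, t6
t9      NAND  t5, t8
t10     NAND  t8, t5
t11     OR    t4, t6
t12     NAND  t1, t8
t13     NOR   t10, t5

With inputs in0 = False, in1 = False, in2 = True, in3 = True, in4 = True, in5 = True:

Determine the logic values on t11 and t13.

t1 = in2 AND in0 = True AND False = False
t2 = in1 NOR t1 = False NOR False = True
t3 = NOT in3 = NOT True = False
t4 = in3 NAND in4 = True NAND True = False
t5 = t3 OR in5 = False OR True = True
t6 = t4 OR t2 = False OR True = True
t7 = t3 AND in4 = False AND True = False
t8 = t7 AND t6 = False AND True = False
t10 = t8 NAND t5 = False NAND True = True
t11 = t4 OR t6 = False OR True = True
t13 = t10 NOR t5 = True NOR True = False

t11 = True, t13 = False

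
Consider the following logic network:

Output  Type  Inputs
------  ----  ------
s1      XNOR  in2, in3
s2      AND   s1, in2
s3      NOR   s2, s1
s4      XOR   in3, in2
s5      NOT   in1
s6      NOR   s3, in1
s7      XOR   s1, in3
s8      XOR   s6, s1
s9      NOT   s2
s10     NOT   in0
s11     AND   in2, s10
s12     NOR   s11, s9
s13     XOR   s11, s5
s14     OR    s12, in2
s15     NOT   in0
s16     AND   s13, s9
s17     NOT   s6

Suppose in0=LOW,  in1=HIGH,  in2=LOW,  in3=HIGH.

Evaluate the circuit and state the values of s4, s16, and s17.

s4 = HIGH  s16 = LOW  s17 = HIGH

s1 = in2 XNOR in3 = LOW XNOR HIGH = LOW
s2 = s1 AND in2 = LOW AND LOW = LOW
s3 = s2 NOR s1 = LOW NOR LOW = HIGH
s4 = in3 XOR in2 = HIGH XOR LOW = HIGH
s5 = NOT in1 = NOT HIGH = LOW
s6 = s3 NOR in1 = HIGH NOR HIGH = LOW
s9 = NOT s2 = NOT LOW = HIGH
s10 = NOT in0 = NOT LOW = HIGH
s11 = in2 AND s10 = LOW AND HIGH = LOW
s13 = s11 XOR s5 = LOW XOR LOW = LOW
s16 = s13 AND s9 = LOW AND HIGH = LOW
s17 = NOT s6 = NOT LOW = HIGH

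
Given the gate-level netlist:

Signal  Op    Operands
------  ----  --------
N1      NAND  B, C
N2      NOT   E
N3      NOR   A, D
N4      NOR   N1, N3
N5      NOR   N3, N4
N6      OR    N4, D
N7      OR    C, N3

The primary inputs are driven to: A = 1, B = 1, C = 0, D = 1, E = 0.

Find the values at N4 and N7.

N4 = 0, N7 = 0

N1 = B NAND C = 1 NAND 0 = 1
N3 = A NOR D = 1 NOR 1 = 0
N4 = N1 NOR N3 = 1 NOR 0 = 0
N7 = C OR N3 = 0 OR 0 = 0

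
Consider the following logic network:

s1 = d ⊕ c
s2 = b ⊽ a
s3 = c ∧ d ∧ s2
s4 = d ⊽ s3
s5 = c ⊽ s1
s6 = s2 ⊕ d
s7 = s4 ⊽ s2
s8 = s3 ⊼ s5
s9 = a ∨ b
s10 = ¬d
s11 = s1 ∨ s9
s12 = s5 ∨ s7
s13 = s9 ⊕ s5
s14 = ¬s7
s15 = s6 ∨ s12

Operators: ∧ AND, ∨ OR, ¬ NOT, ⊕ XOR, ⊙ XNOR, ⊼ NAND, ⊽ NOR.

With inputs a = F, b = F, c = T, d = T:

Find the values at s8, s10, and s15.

s8 = T  s10 = F  s15 = F

s1 = d XOR c = T XOR T = F
s2 = b NOR a = F NOR F = T
s3 = c AND d AND s2 = T AND T AND T = T
s4 = d NOR s3 = T NOR T = F
s5 = c NOR s1 = T NOR F = F
s6 = s2 XOR d = T XOR T = F
s7 = s4 NOR s2 = F NOR T = F
s8 = s3 NAND s5 = T NAND F = T
s10 = NOT d = NOT T = F
s12 = s5 OR s7 = F OR F = F
s15 = s6 OR s12 = F OR F = F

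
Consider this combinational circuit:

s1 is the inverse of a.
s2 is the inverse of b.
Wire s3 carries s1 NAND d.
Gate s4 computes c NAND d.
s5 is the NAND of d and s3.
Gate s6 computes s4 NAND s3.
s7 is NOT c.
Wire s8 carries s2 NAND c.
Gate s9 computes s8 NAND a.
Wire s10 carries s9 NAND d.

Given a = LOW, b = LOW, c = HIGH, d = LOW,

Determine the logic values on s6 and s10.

s6 = LOW  s10 = HIGH

s1 = NOT a = NOT LOW = HIGH
s2 = NOT b = NOT LOW = HIGH
s3 = s1 NAND d = HIGH NAND LOW = HIGH
s4 = c NAND d = HIGH NAND LOW = HIGH
s6 = s4 NAND s3 = HIGH NAND HIGH = LOW
s8 = s2 NAND c = HIGH NAND HIGH = LOW
s9 = s8 NAND a = LOW NAND LOW = HIGH
s10 = s9 NAND d = HIGH NAND LOW = HIGH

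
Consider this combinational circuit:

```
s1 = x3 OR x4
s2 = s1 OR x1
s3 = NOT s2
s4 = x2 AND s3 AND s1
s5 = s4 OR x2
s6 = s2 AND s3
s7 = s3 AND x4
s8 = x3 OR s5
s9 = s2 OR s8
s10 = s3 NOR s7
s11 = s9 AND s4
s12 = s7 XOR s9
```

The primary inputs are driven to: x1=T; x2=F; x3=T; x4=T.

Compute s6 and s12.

s6 = F; s12 = T

s1 = x3 OR x4 = T OR T = T
s2 = s1 OR x1 = T OR T = T
s3 = NOT s2 = NOT T = F
s4 = x2 AND s3 AND s1 = F AND F AND T = F
s5 = s4 OR x2 = F OR F = F
s6 = s2 AND s3 = T AND F = F
s7 = s3 AND x4 = F AND T = F
s8 = x3 OR s5 = T OR F = T
s9 = s2 OR s8 = T OR T = T
s12 = s7 XOR s9 = F XOR T = T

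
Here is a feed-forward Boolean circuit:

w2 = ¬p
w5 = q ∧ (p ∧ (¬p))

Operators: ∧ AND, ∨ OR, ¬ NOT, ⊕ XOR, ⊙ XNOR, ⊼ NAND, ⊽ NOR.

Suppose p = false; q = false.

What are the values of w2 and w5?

w2 = ¬false = true
w5 = false ∧ (false ∧ (¬false)) = false

w2 = true; w5 = false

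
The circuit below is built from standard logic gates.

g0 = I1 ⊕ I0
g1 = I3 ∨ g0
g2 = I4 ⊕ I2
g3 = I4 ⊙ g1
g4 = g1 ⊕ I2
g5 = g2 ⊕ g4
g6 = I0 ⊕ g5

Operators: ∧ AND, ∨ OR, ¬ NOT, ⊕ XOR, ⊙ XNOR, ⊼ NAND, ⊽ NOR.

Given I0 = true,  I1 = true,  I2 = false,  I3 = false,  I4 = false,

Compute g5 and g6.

g0 = I1 XOR I0 = true XOR true = false
g1 = I3 OR g0 = false OR false = false
g2 = I4 XOR I2 = false XOR false = false
g4 = g1 XOR I2 = false XOR false = false
g5 = g2 XOR g4 = false XOR false = false
g6 = I0 XOR g5 = true XOR false = true

g5 = false, g6 = true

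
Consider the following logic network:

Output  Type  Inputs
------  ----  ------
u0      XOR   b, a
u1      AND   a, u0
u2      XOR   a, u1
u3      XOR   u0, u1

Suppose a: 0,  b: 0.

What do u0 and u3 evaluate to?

u0 = b XOR a = 0 XOR 0 = 0
u1 = a AND u0 = 0 AND 0 = 0
u3 = u0 XOR u1 = 0 XOR 0 = 0

u0 = 0, u3 = 0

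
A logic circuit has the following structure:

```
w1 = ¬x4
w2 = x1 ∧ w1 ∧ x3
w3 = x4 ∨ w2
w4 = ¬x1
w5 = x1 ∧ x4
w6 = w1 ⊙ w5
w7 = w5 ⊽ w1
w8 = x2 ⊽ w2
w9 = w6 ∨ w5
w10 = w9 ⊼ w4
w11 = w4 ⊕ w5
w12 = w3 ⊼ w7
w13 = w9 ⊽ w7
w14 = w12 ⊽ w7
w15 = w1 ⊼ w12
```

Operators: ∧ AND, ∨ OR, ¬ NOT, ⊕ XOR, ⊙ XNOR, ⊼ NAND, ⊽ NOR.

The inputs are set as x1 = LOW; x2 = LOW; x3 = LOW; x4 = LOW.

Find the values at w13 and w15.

w13 = HIGH; w15 = LOW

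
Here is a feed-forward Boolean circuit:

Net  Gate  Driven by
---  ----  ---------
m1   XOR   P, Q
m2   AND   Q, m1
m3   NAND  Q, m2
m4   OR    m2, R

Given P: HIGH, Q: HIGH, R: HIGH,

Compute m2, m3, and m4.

m1 = P XOR Q = HIGH XOR HIGH = LOW
m2 = Q AND m1 = HIGH AND LOW = LOW
m3 = Q NAND m2 = HIGH NAND LOW = HIGH
m4 = m2 OR R = LOW OR HIGH = HIGH

m2 = LOW, m3 = HIGH, m4 = HIGH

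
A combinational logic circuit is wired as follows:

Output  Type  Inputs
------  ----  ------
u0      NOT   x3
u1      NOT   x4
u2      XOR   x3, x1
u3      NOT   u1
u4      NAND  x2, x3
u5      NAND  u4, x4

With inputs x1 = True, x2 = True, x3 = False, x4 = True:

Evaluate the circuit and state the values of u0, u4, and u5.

u0 = NOT x3 = NOT False = True
u4 = x2 NAND x3 = True NAND False = True
u5 = u4 NAND x4 = True NAND True = False

u0 = True, u4 = True, u5 = False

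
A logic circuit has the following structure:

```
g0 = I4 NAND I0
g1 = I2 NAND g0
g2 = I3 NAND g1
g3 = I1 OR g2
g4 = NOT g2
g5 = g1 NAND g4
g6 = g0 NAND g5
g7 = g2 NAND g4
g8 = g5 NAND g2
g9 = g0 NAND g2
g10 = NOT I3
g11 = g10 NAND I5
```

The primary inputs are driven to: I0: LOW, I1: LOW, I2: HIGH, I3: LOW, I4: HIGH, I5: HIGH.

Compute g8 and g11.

g0 = I4 NAND I0 = HIGH NAND LOW = HIGH
g1 = I2 NAND g0 = HIGH NAND HIGH = LOW
g2 = I3 NAND g1 = LOW NAND LOW = HIGH
g4 = NOT g2 = NOT HIGH = LOW
g5 = g1 NAND g4 = LOW NAND LOW = HIGH
g8 = g5 NAND g2 = HIGH NAND HIGH = LOW
g10 = NOT I3 = NOT LOW = HIGH
g11 = g10 NAND I5 = HIGH NAND HIGH = LOW

g8 = LOW, g11 = LOW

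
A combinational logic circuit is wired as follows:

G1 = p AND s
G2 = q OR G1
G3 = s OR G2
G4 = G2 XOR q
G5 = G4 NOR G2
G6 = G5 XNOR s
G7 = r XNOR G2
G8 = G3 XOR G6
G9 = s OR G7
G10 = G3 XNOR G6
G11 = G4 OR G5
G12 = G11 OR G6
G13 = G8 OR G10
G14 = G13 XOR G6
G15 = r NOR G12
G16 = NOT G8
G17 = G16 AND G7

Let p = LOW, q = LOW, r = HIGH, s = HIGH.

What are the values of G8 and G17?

G8 = LOW; G17 = LOW

G1 = p AND s = LOW AND HIGH = LOW
G2 = q OR G1 = LOW OR LOW = LOW
G3 = s OR G2 = HIGH OR LOW = HIGH
G4 = G2 XOR q = LOW XOR LOW = LOW
G5 = G4 NOR G2 = LOW NOR LOW = HIGH
G6 = G5 XNOR s = HIGH XNOR HIGH = HIGH
G7 = r XNOR G2 = HIGH XNOR LOW = LOW
G8 = G3 XOR G6 = HIGH XOR HIGH = LOW
G16 = NOT G8 = NOT LOW = HIGH
G17 = G16 AND G7 = HIGH AND LOW = LOW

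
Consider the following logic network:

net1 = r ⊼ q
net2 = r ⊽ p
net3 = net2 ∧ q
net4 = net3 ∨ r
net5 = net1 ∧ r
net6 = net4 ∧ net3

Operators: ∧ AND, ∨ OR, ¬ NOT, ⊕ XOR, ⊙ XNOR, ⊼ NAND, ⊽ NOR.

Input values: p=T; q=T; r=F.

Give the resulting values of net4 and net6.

net4 = F; net6 = F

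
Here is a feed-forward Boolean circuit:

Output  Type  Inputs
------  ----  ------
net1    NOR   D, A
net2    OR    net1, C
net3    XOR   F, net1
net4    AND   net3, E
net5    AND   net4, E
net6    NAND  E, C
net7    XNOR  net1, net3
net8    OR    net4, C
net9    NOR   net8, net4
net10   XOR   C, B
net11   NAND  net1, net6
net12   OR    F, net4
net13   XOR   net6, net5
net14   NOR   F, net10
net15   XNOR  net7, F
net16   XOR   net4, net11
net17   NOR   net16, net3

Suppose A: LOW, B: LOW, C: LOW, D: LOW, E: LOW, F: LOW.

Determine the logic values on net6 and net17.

net1 = D NOR A = LOW NOR LOW = HIGH
net3 = F XOR net1 = LOW XOR HIGH = HIGH
net4 = net3 AND E = HIGH AND LOW = LOW
net6 = E NAND C = LOW NAND LOW = HIGH
net11 = net1 NAND net6 = HIGH NAND HIGH = LOW
net16 = net4 XOR net11 = LOW XOR LOW = LOW
net17 = net16 NOR net3 = LOW NOR HIGH = LOW

net6 = HIGH; net17 = LOW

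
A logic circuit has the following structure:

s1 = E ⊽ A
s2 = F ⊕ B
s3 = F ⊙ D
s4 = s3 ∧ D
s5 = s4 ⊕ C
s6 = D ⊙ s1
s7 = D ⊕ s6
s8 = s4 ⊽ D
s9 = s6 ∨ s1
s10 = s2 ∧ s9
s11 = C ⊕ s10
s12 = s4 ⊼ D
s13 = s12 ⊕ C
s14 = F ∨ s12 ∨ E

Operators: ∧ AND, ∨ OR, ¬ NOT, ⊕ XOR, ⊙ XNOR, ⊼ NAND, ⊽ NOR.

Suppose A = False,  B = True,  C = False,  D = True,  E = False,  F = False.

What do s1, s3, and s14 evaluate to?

s1 = E NOR A = False NOR False = True
s3 = F XNOR D = False XNOR True = False
s4 = s3 AND D = False AND True = False
s12 = s4 NAND D = False NAND True = True
s14 = F OR s12 OR E = False OR True OR False = True

s1 = True, s3 = False, s14 = True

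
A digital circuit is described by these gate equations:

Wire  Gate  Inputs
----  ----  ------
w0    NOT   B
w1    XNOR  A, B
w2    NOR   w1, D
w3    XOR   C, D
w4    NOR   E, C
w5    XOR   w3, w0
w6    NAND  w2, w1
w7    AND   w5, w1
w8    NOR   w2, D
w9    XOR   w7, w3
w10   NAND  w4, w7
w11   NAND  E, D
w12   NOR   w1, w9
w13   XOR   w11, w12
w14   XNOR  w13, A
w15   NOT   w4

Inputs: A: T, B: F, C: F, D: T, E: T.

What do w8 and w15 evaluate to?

w8 = F, w15 = T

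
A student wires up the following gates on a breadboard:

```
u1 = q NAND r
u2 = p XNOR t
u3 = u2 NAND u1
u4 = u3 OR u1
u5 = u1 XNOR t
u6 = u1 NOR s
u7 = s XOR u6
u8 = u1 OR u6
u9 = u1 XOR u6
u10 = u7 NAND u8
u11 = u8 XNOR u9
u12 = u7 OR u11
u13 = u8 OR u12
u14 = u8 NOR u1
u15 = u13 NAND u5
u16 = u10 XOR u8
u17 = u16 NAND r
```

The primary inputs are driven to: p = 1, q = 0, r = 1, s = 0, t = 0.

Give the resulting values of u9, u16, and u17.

u9 = 1, u16 = 0, u17 = 1

u1 = q NAND r = 0 NAND 1 = 1
u6 = u1 NOR s = 1 NOR 0 = 0
u7 = s XOR u6 = 0 XOR 0 = 0
u8 = u1 OR u6 = 1 OR 0 = 1
u9 = u1 XOR u6 = 1 XOR 0 = 1
u10 = u7 NAND u8 = 0 NAND 1 = 1
u16 = u10 XOR u8 = 1 XOR 1 = 0
u17 = u16 NAND r = 0 NAND 1 = 1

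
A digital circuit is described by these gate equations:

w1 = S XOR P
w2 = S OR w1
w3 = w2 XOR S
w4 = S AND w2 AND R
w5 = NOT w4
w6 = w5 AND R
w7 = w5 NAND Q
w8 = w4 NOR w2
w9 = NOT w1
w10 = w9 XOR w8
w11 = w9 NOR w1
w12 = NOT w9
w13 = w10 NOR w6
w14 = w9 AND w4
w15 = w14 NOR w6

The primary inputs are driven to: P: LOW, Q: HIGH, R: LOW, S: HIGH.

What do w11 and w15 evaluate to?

w11 = LOW  w15 = HIGH

w1 = S XOR P = HIGH XOR LOW = HIGH
w2 = S OR w1 = HIGH OR HIGH = HIGH
w4 = S AND w2 AND R = HIGH AND HIGH AND LOW = LOW
w5 = NOT w4 = NOT LOW = HIGH
w6 = w5 AND R = HIGH AND LOW = LOW
w9 = NOT w1 = NOT HIGH = LOW
w11 = w9 NOR w1 = LOW NOR HIGH = LOW
w14 = w9 AND w4 = LOW AND LOW = LOW
w15 = w14 NOR w6 = LOW NOR LOW = HIGH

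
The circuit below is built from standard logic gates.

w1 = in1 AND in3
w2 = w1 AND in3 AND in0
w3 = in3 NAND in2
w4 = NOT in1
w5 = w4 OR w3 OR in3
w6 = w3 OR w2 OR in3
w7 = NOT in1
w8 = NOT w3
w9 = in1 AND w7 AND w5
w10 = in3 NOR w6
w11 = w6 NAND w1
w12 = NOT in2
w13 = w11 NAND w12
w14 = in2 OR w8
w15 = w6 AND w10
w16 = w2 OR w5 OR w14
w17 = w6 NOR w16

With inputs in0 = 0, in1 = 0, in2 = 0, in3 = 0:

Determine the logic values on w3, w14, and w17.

w1 = in1 AND in3 = 0 AND 0 = 0
w2 = w1 AND in3 AND in0 = 0 AND 0 AND 0 = 0
w3 = in3 NAND in2 = 0 NAND 0 = 1
w4 = NOT in1 = NOT 0 = 1
w5 = w4 OR w3 OR in3 = 1 OR 1 OR 0 = 1
w6 = w3 OR w2 OR in3 = 1 OR 0 OR 0 = 1
w8 = NOT w3 = NOT 1 = 0
w14 = in2 OR w8 = 0 OR 0 = 0
w16 = w2 OR w5 OR w14 = 0 OR 1 OR 0 = 1
w17 = w6 NOR w16 = 1 NOR 1 = 0

w3 = 1, w14 = 0, w17 = 0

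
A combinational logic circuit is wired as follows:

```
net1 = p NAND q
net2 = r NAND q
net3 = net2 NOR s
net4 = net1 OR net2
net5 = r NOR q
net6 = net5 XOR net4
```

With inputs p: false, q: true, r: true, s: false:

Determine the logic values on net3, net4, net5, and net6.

net1 = p NAND q = false NAND true = true
net2 = r NAND q = true NAND true = false
net3 = net2 NOR s = false NOR false = true
net4 = net1 OR net2 = true OR false = true
net5 = r NOR q = true NOR true = false
net6 = net5 XOR net4 = false XOR true = true

net3 = true  net4 = true  net5 = false  net6 = true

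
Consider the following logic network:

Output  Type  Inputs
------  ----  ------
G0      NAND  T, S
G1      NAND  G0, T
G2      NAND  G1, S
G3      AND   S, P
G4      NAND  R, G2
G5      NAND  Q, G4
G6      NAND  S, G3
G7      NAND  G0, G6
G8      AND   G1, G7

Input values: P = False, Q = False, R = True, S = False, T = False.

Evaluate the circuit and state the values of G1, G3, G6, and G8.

G0 = T NAND S = False NAND False = True
G1 = G0 NAND T = True NAND False = True
G3 = S AND P = False AND False = False
G6 = S NAND G3 = False NAND False = True
G7 = G0 NAND G6 = True NAND True = False
G8 = G1 AND G7 = True AND False = False

G1 = True, G3 = False, G6 = True, G8 = False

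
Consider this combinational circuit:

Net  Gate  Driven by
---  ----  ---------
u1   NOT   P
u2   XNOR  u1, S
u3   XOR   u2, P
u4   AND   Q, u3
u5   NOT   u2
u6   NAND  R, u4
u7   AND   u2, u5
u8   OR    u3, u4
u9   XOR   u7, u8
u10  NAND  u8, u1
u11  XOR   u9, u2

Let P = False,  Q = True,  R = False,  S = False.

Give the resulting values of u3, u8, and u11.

u3 = False, u8 = False, u11 = False

u1 = NOT P = NOT False = True
u2 = u1 XNOR S = True XNOR False = False
u3 = u2 XOR P = False XOR False = False
u4 = Q AND u3 = True AND False = False
u5 = NOT u2 = NOT False = True
u7 = u2 AND u5 = False AND True = False
u8 = u3 OR u4 = False OR False = False
u9 = u7 XOR u8 = False XOR False = False
u11 = u9 XOR u2 = False XOR False = False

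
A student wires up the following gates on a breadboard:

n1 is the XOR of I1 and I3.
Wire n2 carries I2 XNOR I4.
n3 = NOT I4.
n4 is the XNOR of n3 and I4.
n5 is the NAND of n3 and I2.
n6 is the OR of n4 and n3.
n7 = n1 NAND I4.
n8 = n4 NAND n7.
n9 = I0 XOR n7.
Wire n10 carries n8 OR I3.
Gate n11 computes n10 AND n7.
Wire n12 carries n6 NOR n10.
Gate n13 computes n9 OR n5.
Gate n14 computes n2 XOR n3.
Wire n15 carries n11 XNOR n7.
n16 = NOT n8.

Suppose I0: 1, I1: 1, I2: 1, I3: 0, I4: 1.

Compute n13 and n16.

n1 = I1 XOR I3 = 1 XOR 0 = 1
n3 = NOT I4 = NOT 1 = 0
n4 = n3 XNOR I4 = 0 XNOR 1 = 0
n5 = n3 NAND I2 = 0 NAND 1 = 1
n7 = n1 NAND I4 = 1 NAND 1 = 0
n8 = n4 NAND n7 = 0 NAND 0 = 1
n9 = I0 XOR n7 = 1 XOR 0 = 1
n13 = n9 OR n5 = 1 OR 1 = 1
n16 = NOT n8 = NOT 1 = 0

n13 = 1, n16 = 0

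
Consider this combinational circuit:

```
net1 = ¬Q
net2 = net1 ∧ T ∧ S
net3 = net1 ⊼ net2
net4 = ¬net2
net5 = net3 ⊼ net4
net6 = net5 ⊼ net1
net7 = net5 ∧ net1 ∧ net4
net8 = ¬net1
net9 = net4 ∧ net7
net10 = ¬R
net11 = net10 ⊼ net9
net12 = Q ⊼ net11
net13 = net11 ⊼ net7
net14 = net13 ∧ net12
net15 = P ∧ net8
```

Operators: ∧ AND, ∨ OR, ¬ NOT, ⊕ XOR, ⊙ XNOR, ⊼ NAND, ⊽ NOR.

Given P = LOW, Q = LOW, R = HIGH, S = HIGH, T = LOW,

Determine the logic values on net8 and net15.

net1 = NOT Q = NOT LOW = HIGH
net8 = NOT net1 = NOT HIGH = LOW
net15 = P AND net8 = LOW AND LOW = LOW

net8 = LOW; net15 = LOW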